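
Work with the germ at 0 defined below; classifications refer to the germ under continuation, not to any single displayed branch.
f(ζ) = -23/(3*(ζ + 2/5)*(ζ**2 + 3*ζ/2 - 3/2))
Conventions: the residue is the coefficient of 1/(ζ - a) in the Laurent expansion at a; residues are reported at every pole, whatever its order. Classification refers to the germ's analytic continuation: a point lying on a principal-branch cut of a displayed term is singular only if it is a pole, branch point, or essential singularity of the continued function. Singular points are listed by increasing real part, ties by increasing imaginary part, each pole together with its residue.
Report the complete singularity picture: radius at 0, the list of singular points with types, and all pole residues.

Radius of convergence at 0: 2/5.
At -3/4 - (1/4)*sqrt(33): a pole of order 1; residue -575/291 + (805/9603)*sqrt(33).
At -2/5: a pole of order 1; residue 1150/291.
At -3/4 + (1/4)*sqrt(33): a pole of order 1; residue -575/291 - (805/9603)*sqrt(33).

Denominator factor (ζ + 2/5): pole of order 1 at -2/5, modulus 2/5.
Denominator factor (ζ**2 + 3*ζ/2 - 3/2): discriminant 33/4, real irrational roots -3/4 + (1/4)*sqrt(33) and -3/4 - (1/4)*sqrt(33); poles of order 1, moduli -3/4 + (1/4)*sqrt(33) and 3/4 + (1/4)*sqrt(33).
The radius of convergence is the smallest modulus among the singular points: 2/5.
The factor ζ**2 + 3*ζ/2 - 3/2 splits as (ζ - a)(ζ - a') with a = -3/4 - (1/4)*sqrt(33), a' = -3/4 + (1/4)*sqrt(33). At the order-1 pole a set g(ζ) = (ζ - a)*f(ζ) = [-23/(3*(ζ + 2/5))] / (ζ - a').
Simple pole: residue = g(a) at a = -3/4 - (1/4)*sqrt(33), which is -575/291 + (805/9603)*sqrt(33).
At the order-1 pole -2/5 set g(ζ) = (ζ - (-2/5))*f(ζ) = -23/(3*(ζ**2 + 3*ζ/2 - 3/2)).
Simple pole: residue = g(a) at a = -2/5, which is 1150/291.
The factor ζ**2 + 3*ζ/2 - 3/2 splits as (ζ - a)(ζ - a') with a = -3/4 + (1/4)*sqrt(33), a' = -3/4 - (1/4)*sqrt(33). At the order-1 pole a set g(ζ) = (ζ - a)*f(ζ) = [-23/(3*(ζ + 2/5))] / (ζ - a').
Simple pole: residue = g(a) at a = -3/4 + (1/4)*sqrt(33), which is -575/291 - (805/9603)*sqrt(33).
List the singular points by increasing real part (a conjugate pair: the negative imaginary part first).


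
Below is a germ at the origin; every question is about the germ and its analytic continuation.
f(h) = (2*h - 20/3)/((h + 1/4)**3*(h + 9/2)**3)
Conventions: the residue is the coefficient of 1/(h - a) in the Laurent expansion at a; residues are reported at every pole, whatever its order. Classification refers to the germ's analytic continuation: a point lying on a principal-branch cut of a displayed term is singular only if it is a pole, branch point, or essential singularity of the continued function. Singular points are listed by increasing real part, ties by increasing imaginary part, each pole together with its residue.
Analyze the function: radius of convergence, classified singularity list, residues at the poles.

Radius of convergence at 0: 1/4.
At -9/2: a pole of order 3; residue 70144/1419857.
At -1/4: a pole of order 3; residue -70144/1419857.

Denominator factor (h + 9/2)^3: pole of order 3 at -9/2, modulus 9/2.
Denominator factor (h + 1/4)^3: pole of order 3 at -1/4, modulus 1/4.
The radius of convergence is the smallest modulus among the singular points: 1/4.
At the order-3 pole -9/2 set g(h) = (h - (-9/2))^3*f(h) = (2*h - 20/3)/(h + 1/4)**3.
Order-3 pole: residue = g''(a)/2; g''(-9/2) = 140288/1419857, so the residue is 70144/1419857.
At the order-3 pole -1/4 set g(h) = (h - (-1/4))^3*f(h) = (2*h - 20/3)/(h + 9/2)**3.
Order-3 pole: residue = g''(a)/2; g''(-1/4) = -140288/1419857, so the residue is -70144/1419857.
List the singular points by increasing real part (a conjugate pair: the negative imaginary part first).


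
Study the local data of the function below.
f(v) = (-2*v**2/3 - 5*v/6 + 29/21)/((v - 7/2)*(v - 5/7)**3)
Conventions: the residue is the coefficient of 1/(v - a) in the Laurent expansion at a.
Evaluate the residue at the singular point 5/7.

At the order-3 pole 5/7 set g(v) = (v - (5/7))^3*f(v) = (-2*v**2/3 - 5*v/6 + 29/21)/(v - 7/2).
Order-3 pole: residue = g''(a)/2; g''(5/7) = 159740/177957, so the residue is 79870/177957.

The residue is 79870/177957.


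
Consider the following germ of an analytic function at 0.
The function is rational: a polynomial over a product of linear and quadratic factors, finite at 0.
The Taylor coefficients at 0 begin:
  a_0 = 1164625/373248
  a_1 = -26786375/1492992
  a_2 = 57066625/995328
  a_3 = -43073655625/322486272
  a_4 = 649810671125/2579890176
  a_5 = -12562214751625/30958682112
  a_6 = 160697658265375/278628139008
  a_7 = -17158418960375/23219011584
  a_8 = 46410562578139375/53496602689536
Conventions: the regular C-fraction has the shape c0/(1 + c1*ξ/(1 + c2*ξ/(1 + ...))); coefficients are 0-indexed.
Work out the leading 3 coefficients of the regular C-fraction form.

Taylor coefficients (read off): a_0 = 1164625/373248, a_1 = -26786375/1492992, a_2 = 57066625/995328.
c0 = a_0 = 1164625/373248. Peel one level at a time: if S = 1 + c*ξ/S' with S'(0) = 1, then c is the ξ-coefficient of S and S' = c*ξ/(S - 1).
S_1 = c0/f = 1 + (23/4)*ξ + (235/16)*ξ^2 + ...; c1 = 23/4.
S_2 = c1*ξ/(S_1 - 1) = 1 + (-235/92)*ξ + ...; c2 = -235/92.

The regular C-fraction coefficients are [1164625/373248, 23/4, -235/92].


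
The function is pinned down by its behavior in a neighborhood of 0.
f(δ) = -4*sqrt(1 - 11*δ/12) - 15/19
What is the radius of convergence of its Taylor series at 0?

Branch term (-4)*sqrt(1 - δ/(12/11)): its argument vanishes at δ = 12/11, a square-root branch point, modulus 12/11.
The radius of convergence is the smallest modulus among the singular points: 12/11.

The radius of convergence is 12/11.


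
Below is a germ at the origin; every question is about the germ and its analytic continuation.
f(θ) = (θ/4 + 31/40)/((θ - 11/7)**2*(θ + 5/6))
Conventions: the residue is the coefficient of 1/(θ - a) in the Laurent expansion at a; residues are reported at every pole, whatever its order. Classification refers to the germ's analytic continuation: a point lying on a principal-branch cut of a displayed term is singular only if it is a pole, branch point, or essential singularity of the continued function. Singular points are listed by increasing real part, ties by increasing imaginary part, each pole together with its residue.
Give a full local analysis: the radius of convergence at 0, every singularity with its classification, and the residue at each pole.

Radius of convergence at 0: 5/6.
At -5/6: a pole of order 1; residue 4998/51005.
At 11/7: a pole of order 2; residue -4998/51005.

Denominator factor (θ - 11/7)^2: pole of order 2 at 11/7, modulus 11/7.
Denominator factor (θ + 5/6): pole of order 1 at -5/6, modulus 5/6.
The radius of convergence is the smallest modulus among the singular points: 5/6.
At the order-1 pole -5/6 set g(θ) = (θ - (-5/6))*f(θ) = (θ/4 + 31/40)/(θ - 11/7)**2.
Simple pole: residue = g(a) at a = -5/6, which is 4998/51005.
At the order-2 pole 11/7 set g(θ) = (θ - (11/7))^2*f(θ) = (θ/4 + 31/40)/(θ + 5/6).
Order-2 pole: residue = g'(a); g'(11/7) = -4998/51005, so the residue is -4998/51005.
List the singular points by increasing real part (a conjugate pair: the negative imaginary part first).


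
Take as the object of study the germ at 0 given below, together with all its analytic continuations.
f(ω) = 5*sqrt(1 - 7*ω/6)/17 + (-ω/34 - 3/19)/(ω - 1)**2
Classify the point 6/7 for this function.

The point is an algebraic (square-root) branch point.

The term (5/17)*sqrt(1 - ω/(6/7)) has argument 1 - 6/7/(6/7) = 0 at 6/7: a square-root (algebraic, two-sheeted) branch point; the remaining terms are analytic or single-valued there.


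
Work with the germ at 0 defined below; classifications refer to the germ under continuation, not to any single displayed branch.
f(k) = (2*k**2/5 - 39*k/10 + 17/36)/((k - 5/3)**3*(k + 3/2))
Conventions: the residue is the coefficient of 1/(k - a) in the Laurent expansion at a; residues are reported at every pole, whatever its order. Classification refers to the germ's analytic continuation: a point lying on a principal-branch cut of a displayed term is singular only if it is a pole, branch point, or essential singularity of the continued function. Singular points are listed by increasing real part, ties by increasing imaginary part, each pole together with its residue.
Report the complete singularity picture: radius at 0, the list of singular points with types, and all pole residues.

Denominator factor (k - 5/3)^3: pole of order 3 at 5/3, modulus 5/3.
Denominator factor (k + 3/2): pole of order 1 at -3/2, modulus 3/2.
The radius of convergence is the smallest modulus among the singular points: 3/2.
At the order-1 pole -3/2 set g(k) = (k - (-3/2))*f(k) = (2*k**2/5 - 39*k/10 + 17/36)/(k - 5/3)**3.
Simple pole: residue = g(a) at a = -3/2, which is -1560/6859.
At the order-3 pole 5/3 set g(k) = (k - (5/3))^3*f(k) = (2*k**2/5 - 39*k/10 + 17/36)/(k + 3/2).
Order-3 pole: residue = g''(a)/2; g''(5/3) = 3120/6859, so the residue is 1560/6859.
List the singular points by increasing real part (a conjugate pair: the negative imaginary part first).

Radius of convergence at 0: 3/2.
At -3/2: a pole of order 1; residue -1560/6859.
At 5/3: a pole of order 3; residue 1560/6859.


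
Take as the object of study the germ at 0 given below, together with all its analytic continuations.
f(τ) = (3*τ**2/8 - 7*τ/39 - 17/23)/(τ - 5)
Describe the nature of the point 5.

The denominator factor τ - 5 vanishes at 5 and appears to the power 1; the numerator there equals 55531/7176, nonzero, and no other factor vanishes.
Hence a pole whose order is the multiplicity, 1.

The point is a pole of order 1.


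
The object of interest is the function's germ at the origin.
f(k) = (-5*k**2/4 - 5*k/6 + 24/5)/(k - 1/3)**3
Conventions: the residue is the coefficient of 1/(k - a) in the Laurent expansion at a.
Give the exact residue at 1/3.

At the order-3 pole 1/3 set g(k) = (k - (1/3))^3*f(k) = -5*k**2/4 - 5*k/6 + 24/5.
Order-3 pole: residue = g''(a)/2; g''(1/3) = -5/2, so the residue is -5/4.

The residue is -5/4.


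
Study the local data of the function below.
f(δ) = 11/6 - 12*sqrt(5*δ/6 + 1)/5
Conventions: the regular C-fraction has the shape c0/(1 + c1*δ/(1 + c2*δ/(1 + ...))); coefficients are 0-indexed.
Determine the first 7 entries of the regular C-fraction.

Taylor coefficients (expand at 0): a_0 = -17/30, a_1 = -1, a_2 = 5/24, a_3 = -25/288, a_4 = 625/13824, a_5 = -4375/165888, a_6 = 21875/1327104.
c0 = a_0 = -17/30. Peel one level at a time: if S = 1 + c*δ/S' with S'(0) = 1, then c is the δ-coefficient of S and S' = c*δ/(S - 1).
S_1 = c0/f = 1 + (-30/17)*δ + (4025/1156)*δ^2 + ...; c1 = -30/17.
S_2 = c1*δ/(S_1 - 1) = 1 + (805/408)*δ + (-25/576)*δ^2 + ...; c2 = 805/408.
S_3 = c2*δ/(S_2 - 1) = 1 + (85/3864)*δ + (-129625/14930496)*δ^2 + ...; c3 = 85/3864.
S_4 = c3*δ/(S_3 - 1) = 1 + (1525/3864)*δ + (-25/576)*δ^2 + ...; c4 = 1525/3864.
S_5 = c4*δ/(S_4 - 1) = 1 + (161/1464)*δ + (-72289/2143296)*δ^2 + ...; c5 = 161/1464.
S_6 = c5*δ/(S_5 - 1) = 1 + (449/1464)*δ + ...; c6 = 449/1464.

The regular C-fraction coefficients are [-17/30, -30/17, 805/408, 85/3864, 1525/3864, 161/1464, 449/1464].


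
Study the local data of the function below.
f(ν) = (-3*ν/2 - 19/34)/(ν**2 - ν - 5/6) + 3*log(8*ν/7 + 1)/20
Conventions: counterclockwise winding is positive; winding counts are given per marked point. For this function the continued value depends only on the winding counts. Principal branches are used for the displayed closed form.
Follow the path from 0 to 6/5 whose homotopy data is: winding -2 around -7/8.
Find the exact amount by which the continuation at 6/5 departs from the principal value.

Continued minus principal equals -(3/5)*pi*i.

The rational part is single-valued and drops out of the difference; each branch term changes only by its own monodromy.
(3/20)*log(1 - ν/(-7/8)): each positive loop around -7/8 adds 2*pi*i to the log, so winding -2 contributes (3/20)*(-2)*2*pi*i = -(3/5)*pi*i.
Summing the contributions at ν = 6/5 gives -(3/5)*pi*i.


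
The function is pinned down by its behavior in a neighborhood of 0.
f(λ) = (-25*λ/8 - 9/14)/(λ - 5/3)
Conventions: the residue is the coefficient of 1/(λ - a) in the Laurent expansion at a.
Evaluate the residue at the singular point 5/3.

The residue is -983/168.

At the order-1 pole 5/3 set g(λ) = (λ - (5/3))*f(λ) = -25*λ/8 - 9/14.
Simple pole: residue = g(a) at a = 5/3, which is -983/168.


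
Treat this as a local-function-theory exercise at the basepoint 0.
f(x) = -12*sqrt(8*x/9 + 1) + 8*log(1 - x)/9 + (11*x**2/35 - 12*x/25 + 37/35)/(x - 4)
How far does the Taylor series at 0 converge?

Denominator factor (x - 4): pole of order 1 at 4, modulus 4.
Branch term (-12)*sqrt(1 - x/(-9/8)): its argument vanishes at x = -9/8, a square-root branch point, modulus 9/8.
Branch term (8/9)*log(1 - x/(1)): its argument vanishes at x = 1, a logarithmic branch point, modulus 1.
The radius of convergence is the smallest modulus among the singular points: 1.

The radius of convergence is 1.


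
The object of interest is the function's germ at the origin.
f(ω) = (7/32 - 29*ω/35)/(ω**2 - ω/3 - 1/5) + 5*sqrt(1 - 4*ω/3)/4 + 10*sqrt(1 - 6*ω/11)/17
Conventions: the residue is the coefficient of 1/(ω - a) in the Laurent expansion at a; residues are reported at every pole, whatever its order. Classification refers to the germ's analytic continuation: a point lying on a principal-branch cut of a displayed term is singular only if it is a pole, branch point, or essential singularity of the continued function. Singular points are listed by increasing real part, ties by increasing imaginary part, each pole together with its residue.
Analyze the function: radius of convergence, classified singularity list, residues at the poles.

Denominator factor (ω**2 - ω/3 - 1/5): discriminant 41/45, real irrational roots 1/6 + (1/30)*sqrt(205) and 1/6 - (1/30)*sqrt(205); poles of order 1, moduli 1/6 + (1/30)*sqrt(205) and -1/6 + (1/30)*sqrt(205).
Branch term (5/4)*sqrt(1 - ω/(3/4)): its argument vanishes at ω = 3/4, a square-root branch point, modulus 3/4.
Branch term (10/17)*sqrt(1 - ω/(11/6)): its argument vanishes at ω = 11/6, a square-root branch point, modulus 11/6.
The radius of convergence is the smallest modulus among the singular points: -1/6 + (1/30)*sqrt(205).
The branch terms are analytic at 1/6 - (1/30)*sqrt(205) and contribute nothing to the residue; only the rational part matters.
The factor ω**2 - ω/3 - 1/5 splits as (ω - a)(ω - a') with a = 1/6 - (1/30)*sqrt(205), a' = 1/6 + (1/30)*sqrt(205). At the order-1 pole a set g(ω) = (ω - a)*(rational part) = [7/32 - 29*ω/35] / (ω - a').
Simple pole: residue = g(a) at a = 1/6 - (1/30)*sqrt(205), which is -29/70 - (271/45920)*sqrt(205).
The branch terms are analytic at 1/6 + (1/30)*sqrt(205) and contribute nothing to the residue; only the rational part matters.
The factor ω**2 - ω/3 - 1/5 splits as (ω - a)(ω - a') with a = 1/6 + (1/30)*sqrt(205), a' = 1/6 - (1/30)*sqrt(205). At the order-1 pole a set g(ω) = (ω - a)*(rational part) = [7/32 - 29*ω/35] / (ω - a').
Simple pole: residue = g(a) at a = 1/6 + (1/30)*sqrt(205), which is -29/70 + (271/45920)*sqrt(205).
List the singular points by increasing real part (a conjugate pair: the negative imaginary part first).

Radius of convergence at 0: -1/6 + (1/30)*sqrt(205).
At 1/6 - (1/30)*sqrt(205): a pole of order 1; residue -29/70 - (271/45920)*sqrt(205).
At 1/6 + (1/30)*sqrt(205): a pole of order 1; residue -29/70 + (271/45920)*sqrt(205).
At 3/4: an algebraic (square-root) branch point.
At 11/6: an algebraic (square-root) branch point.


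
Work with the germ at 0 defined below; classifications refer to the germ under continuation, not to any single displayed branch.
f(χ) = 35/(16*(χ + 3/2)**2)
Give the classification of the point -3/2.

The point is a pole of order 2.

The denominator factor χ + 3/2 vanishes at -3/2 and appears to the power 2; the numerator there equals 35/16, nonzero, and no other factor vanishes.
Hence a pole whose order is the multiplicity, 2.


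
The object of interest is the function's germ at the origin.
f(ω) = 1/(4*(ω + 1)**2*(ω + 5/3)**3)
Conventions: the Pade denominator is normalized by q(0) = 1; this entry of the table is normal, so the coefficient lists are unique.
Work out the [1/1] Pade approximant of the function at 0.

The Pade approximant has numerator coefficients [27/500, -1917/23750]; denominator coefficients [1, 219/95].

Taylor coefficients needed (expand at 0): a_0 = 27/500, a_1 = -513/2500, a_2 = 5913/12500.
Write the denominator as Q(ω) = 1 + q1*ω. Requiring Q*f - P = O(ω^3) with deg P <= 1 kills the coefficients of ω^2..ω^2 in Q*f:
  ω^2: a_2 + q1*a_1 = 0, i.e. 5913/12500 + (-513/2500)*q1 = 0.
Solving this linear system: q1 = 219/95.
The numerator is Q*f truncated at degree 1: P0 = a_0 = 27/500; P1 = a_1 + q1*a_0 = -1917/23750.


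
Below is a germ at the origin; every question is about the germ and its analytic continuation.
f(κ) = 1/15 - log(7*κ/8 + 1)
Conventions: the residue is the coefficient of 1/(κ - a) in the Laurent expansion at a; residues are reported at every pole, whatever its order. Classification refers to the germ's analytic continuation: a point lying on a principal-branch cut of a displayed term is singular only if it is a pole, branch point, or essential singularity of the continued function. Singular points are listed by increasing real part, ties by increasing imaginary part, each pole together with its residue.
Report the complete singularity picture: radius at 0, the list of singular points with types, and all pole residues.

Radius of convergence at 0: 8/7.
At -8/7: a logarithmic branch point.

Branch term (-1)*log(1 - κ/(-8/7)): its argument vanishes at κ = -8/7, a logarithmic branch point, modulus 8/7.
The radius of convergence is the smallest modulus among the singular points: 8/7.


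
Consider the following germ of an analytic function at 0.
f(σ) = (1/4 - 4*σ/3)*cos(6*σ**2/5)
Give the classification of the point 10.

The point is a regular point.

There is no denominator, hence no pole anywhere.
The factor cos(6*σ**2/5) is entire.
So the germ continues analytically to 10.


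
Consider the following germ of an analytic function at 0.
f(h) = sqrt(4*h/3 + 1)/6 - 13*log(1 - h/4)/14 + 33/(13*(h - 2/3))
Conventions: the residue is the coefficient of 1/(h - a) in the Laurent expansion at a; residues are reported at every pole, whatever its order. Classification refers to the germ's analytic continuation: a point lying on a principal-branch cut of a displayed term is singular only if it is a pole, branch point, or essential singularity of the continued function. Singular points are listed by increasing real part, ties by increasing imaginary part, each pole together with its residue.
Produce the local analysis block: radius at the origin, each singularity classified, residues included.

Denominator factor (h - 2/3): pole of order 1 at 2/3, modulus 2/3.
Branch term (1/6)*sqrt(1 - h/(-3/4)): its argument vanishes at h = -3/4, a square-root branch point, modulus 3/4.
Branch term (-13/14)*log(1 - h/(4)): its argument vanishes at h = 4, a logarithmic branch point, modulus 4.
The radius of convergence is the smallest modulus among the singular points: 2/3.
The branch terms are analytic at 2/3 and contribute nothing to the residue; only the rational part matters.
At the order-1 pole 2/3 set g(h) = (h - (2/3))*(rational part) = 33/13.
Simple pole: residue = g(a) at a = 2/3, which is 33/13.
List the singular points by increasing real part (a conjugate pair: the negative imaginary part first).

Radius of convergence at 0: 2/3.
At -3/4: an algebraic (square-root) branch point.
At 2/3: a pole of order 1; residue 33/13.
At 4: a logarithmic branch point.


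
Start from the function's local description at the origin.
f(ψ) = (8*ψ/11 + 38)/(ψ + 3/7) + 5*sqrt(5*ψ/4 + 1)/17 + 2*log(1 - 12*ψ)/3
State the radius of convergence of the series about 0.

Denominator factor (ψ + 3/7): pole of order 1 at -3/7, modulus 3/7.
Branch term (5/17)*sqrt(1 - ψ/(-4/5)): its argument vanishes at ψ = -4/5, a square-root branch point, modulus 4/5.
Branch term (2/3)*log(1 - ψ/(1/12)): its argument vanishes at ψ = 1/12, a logarithmic branch point, modulus 1/12.
The radius of convergence is the smallest modulus among the singular points: 1/12.

The radius of convergence is 1/12.


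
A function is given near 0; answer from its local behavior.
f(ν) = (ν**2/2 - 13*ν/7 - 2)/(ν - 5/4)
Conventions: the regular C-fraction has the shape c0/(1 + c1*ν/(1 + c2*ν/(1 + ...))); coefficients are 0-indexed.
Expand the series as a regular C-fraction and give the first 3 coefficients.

The regular C-fraction coefficients are [8/5, -121/70, 909/847].

Taylor coefficients (expand at 0): a_0 = 8/5, a_1 = 484/175, a_2 = 1586/875.
c0 = a_0 = 8/5. Peel one level at a time: if S = 1 + c*ν/S' with S'(0) = 1, then c is the ν-coefficient of S and S' = c*ν/(S - 1).
S_1 = c0/f = 1 + (-121/70)*ν + (909/490)*ν^2 + ...; c1 = -121/70.
S_2 = c1*ν/(S_1 - 1) = 1 + (909/847)*ν + ...; c2 = 909/847.


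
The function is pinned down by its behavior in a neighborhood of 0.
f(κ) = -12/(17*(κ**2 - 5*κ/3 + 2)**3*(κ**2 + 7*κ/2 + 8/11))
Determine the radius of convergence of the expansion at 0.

Denominator factor (κ**2 + 7*κ/2 + 8/11): discriminant 411/44, real irrational roots -7/4 + (1/44)*sqrt(4521) and -7/4 - (1/44)*sqrt(4521); poles of order 1, moduli 7/4 - (1/44)*sqrt(4521) and 7/4 + (1/44)*sqrt(4521).
Denominator factor (κ**2 - 5*κ/3 + 2)^3: discriminant -47/9, complex-conjugate roots (5/6) + ((1/6)*sqrt(47))*i and (5/6) - ((1/6)*sqrt(47))*i; poles of order 3, moduli sqrt(2) and sqrt(2).
The radius of convergence is the smallest modulus among the singular points: 7/4 - (1/44)*sqrt(4521).

The radius of convergence is 7/4 - (1/44)*sqrt(4521).


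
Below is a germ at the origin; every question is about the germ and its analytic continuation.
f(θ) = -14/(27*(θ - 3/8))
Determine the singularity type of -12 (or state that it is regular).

The point is a regular point.

Denominator factors: θ - 3/8 = -99/8 at θ = -12 — none vanishes.
So the germ continues analytically to -12.


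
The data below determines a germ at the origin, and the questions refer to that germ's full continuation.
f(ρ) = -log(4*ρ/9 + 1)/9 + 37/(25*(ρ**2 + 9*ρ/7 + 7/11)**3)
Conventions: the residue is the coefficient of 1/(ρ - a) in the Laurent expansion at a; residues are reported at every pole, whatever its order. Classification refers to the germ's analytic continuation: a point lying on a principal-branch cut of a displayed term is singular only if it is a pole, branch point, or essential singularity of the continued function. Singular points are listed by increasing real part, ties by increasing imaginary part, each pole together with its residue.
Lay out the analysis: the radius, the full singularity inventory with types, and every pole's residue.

Radius of convergence at 0: (1/11)*sqrt(77).
At -9/4: a logarithmic branch point.
At (-9/14) - ((1/154)*sqrt(5291))*i: a pole of order 3; residue ((12201882/75192325)*sqrt(5291))*i.
At (-9/14) + ((1/154)*sqrt(5291))*i: a pole of order 3; residue -((12201882/75192325)*sqrt(5291))*i.

Denominator factor (ρ**2 + 9*ρ/7 + 7/11)^3: discriminant -481/539, complex-conjugate roots (-9/14) + ((1/154)*sqrt(5291))*i and (-9/14) - ((1/154)*sqrt(5291))*i; poles of order 3, moduli (1/11)*sqrt(77) and (1/11)*sqrt(77).
Branch term (-1/9)*log(1 - ρ/(-9/4)): its argument vanishes at ρ = -9/4, a logarithmic branch point, modulus 9/4.
The radius of convergence is the smallest modulus among the singular points: (1/11)*sqrt(77).
The branch term is analytic at (-9/14) - ((1/154)*sqrt(5291))*i and contributes nothing to the residue; only the rational part matters.
The factor ρ**2 + 9*ρ/7 + 7/11 splits as (ρ - a)(ρ - a') with a = (-9/14) - ((1/154)*sqrt(5291))*i, a' = (-9/14) + ((1/154)*sqrt(5291))*i. At the order-3 pole a set g(ρ) = (ρ - a)^3*(rational part) = [37/25] / (ρ - a')^3.
Order-3 pole: residue = g''(a)/2; g''((-9/14) - ((1/154)*sqrt(5291))*i) = ((24403764/75192325)*sqrt(5291))*i, so the residue is ((12201882/75192325)*sqrt(5291))*i.
The branch term is analytic at (-9/14) + ((1/154)*sqrt(5291))*i and contributes nothing to the residue; only the rational part matters.
The factor ρ**2 + 9*ρ/7 + 7/11 splits as (ρ - a)(ρ - a') with a = (-9/14) + ((1/154)*sqrt(5291))*i, a' = (-9/14) - ((1/154)*sqrt(5291))*i. At the order-3 pole a set g(ρ) = (ρ - a)^3*(rational part) = [37/25] / (ρ - a')^3.
Order-3 pole: residue = g''(a)/2; g''((-9/14) + ((1/154)*sqrt(5291))*i) = -((24403764/75192325)*sqrt(5291))*i, so the residue is -((12201882/75192325)*sqrt(5291))*i.
List the singular points by increasing real part (a conjugate pair: the negative imaginary part first).


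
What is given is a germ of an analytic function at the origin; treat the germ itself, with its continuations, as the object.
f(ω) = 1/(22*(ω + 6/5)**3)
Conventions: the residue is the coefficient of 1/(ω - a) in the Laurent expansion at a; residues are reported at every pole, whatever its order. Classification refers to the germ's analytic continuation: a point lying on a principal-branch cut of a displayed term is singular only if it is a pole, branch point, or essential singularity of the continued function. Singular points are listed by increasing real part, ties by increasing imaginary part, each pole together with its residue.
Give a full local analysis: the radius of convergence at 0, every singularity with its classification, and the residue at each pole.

Denominator factor (ω + 6/5)^3: pole of order 3 at -6/5, modulus 6/5.
The radius of convergence is the smallest modulus among the singular points: 6/5.
At the order-3 pole -6/5 set g(ω) = (ω - (-6/5))^3*f(ω) = 1/22.
Order-3 pole: residue = g''(a)/2; g''(-6/5) = 0, so the residue is 0.

Radius of convergence at 0: 6/5.
At -6/5: a pole of order 3; residue 0.


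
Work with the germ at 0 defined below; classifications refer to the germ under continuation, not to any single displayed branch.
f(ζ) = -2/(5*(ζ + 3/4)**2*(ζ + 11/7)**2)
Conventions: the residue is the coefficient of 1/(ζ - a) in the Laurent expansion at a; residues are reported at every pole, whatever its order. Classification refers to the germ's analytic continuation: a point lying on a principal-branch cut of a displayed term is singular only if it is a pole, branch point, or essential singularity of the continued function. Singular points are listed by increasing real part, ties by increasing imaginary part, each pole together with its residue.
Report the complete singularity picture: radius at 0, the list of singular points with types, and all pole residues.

Radius of convergence at 0: 3/4.
At -11/7: a pole of order 2; residue -87808/60835.
At -3/4: a pole of order 2; residue 87808/60835.

Denominator factor (ζ + 3/4)^2: pole of order 2 at -3/4, modulus 3/4.
Denominator factor (ζ + 11/7)^2: pole of order 2 at -11/7, modulus 11/7.
The radius of convergence is the smallest modulus among the singular points: 3/4.
At the order-2 pole -11/7 set g(ζ) = (ζ - (-11/7))^2*f(ζ) = -2/(5*(ζ + 3/4)**2).
Order-2 pole: residue = g'(a); g'(-11/7) = -87808/60835, so the residue is -87808/60835.
At the order-2 pole -3/4 set g(ζ) = (ζ - (-3/4))^2*f(ζ) = -2/(5*(ζ + 11/7)**2).
Order-2 pole: residue = g'(a); g'(-3/4) = 87808/60835, so the residue is 87808/60835.
List the singular points by increasing real part (a conjugate pair: the negative imaginary part first).


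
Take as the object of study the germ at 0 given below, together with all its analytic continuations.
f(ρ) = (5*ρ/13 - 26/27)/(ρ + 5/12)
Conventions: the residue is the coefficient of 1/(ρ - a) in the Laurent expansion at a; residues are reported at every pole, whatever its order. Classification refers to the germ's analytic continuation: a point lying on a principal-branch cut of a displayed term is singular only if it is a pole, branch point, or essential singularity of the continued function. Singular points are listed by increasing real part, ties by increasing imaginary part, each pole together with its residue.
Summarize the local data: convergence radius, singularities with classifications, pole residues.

Radius of convergence at 0: 5/12.
At -5/12: a pole of order 1; residue -1577/1404.

Denominator factor (ρ + 5/12): pole of order 1 at -5/12, modulus 5/12.
The radius of convergence is the smallest modulus among the singular points: 5/12.
At the order-1 pole -5/12 set g(ρ) = (ρ - (-5/12))*f(ρ) = 5*ρ/13 - 26/27.
Simple pole: residue = g(a) at a = -5/12, which is -1577/1404.


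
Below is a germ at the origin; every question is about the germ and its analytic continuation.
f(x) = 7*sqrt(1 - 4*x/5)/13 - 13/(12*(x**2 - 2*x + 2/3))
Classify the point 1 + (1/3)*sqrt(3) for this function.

The denominator factor x**2 - 2*x + 2/3 vanishes at 1 + (1/3)*sqrt(3) and appears to the power 1; the numerator there equals -13/12, nonzero, and no other factor vanishes.
The branch terms are analytic at this point.
Hence a pole whose order is the multiplicity, 1.

The point is a pole of order 1.


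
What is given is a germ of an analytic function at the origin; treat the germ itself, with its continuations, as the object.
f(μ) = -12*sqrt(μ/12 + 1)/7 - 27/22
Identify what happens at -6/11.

The point is a regular point.

There is no denominator, hence no pole anywhere.
Branch term sqrt(1 - μ/(-12)): argument at -6/11 is 21/22, nonzero, so -6/11 is not its branch point (a point on a principal cut is still regular for the continued germ).
So the germ continues analytically to -6/11.


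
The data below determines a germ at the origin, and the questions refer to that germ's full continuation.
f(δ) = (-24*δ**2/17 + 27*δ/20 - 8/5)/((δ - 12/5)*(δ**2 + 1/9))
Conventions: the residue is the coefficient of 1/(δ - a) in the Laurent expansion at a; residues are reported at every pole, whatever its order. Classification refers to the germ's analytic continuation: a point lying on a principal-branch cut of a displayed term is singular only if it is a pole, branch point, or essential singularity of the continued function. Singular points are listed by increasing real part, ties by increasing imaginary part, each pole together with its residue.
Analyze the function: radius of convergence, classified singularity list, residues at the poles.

Denominator factor (δ - 12/5): pole of order 1 at 12/5, modulus 12/5.
Denominator factor (δ**2 + 1/9): discriminant -4/9, complex-conjugate roots (1/3)*i and -(1/3)*i; poles of order 1, moduli 1/3 and 1/3.
The radius of convergence is the smallest modulus among the singular points: 1/3.
The factor δ**2 + 1/9 splits as (δ - a)(δ - a') with a = -(1/3)*i, a' = (1/3)*i. At the order-1 pole a set g(δ) = (δ - a)*f(δ) = [(-24*δ**2/17 + 27*δ/20 - 8/5)/(δ - 12/5)] / (δ - a').
Simple pole: residue = g(a) at a = -(1/3)*i, which is (-6873/44914) + (165861/179656)*i.
The factor δ**2 + 1/9 splits as (δ - a)(δ - a') with a = (1/3)*i, a' = -(1/3)*i. At the order-1 pole a set g(δ) = (δ - a)*f(δ) = [(-24*δ**2/17 + 27*δ/20 - 8/5)/(δ - 12/5)] / (δ - a').
Simple pole: residue = g(a) at a = (1/3)*i, which is (-6873/44914) - (165861/179656)*i.
At the order-1 pole 12/5 set g(δ) = (δ - (12/5))*f(δ) = (-24*δ**2/17 + 27*δ/20 - 8/5)/(δ**2 + 1/9).
Simple pole: residue = g(a) at a = 12/5, which is -24831/22457.
List the singular points by increasing real part (a conjugate pair: the negative imaginary part first).

Radius of convergence at 0: 1/3.
At -(1/3)*i: a pole of order 1; residue (-6873/44914) + (165861/179656)*i.
At (1/3)*i: a pole of order 1; residue (-6873/44914) - (165861/179656)*i.
At 12/5: a pole of order 1; residue -24831/22457.


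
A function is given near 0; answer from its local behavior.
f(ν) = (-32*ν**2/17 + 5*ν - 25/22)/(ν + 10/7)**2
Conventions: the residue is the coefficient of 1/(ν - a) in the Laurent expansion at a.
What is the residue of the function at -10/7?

The residue is 1235/119.

At the order-2 pole -10/7 set g(ν) = (ν - (-10/7))^2*f(ν) = -32*ν**2/17 + 5*ν - 25/22.
Order-2 pole: residue = g'(a); g'(-10/7) = 1235/119, so the residue is 1235/119.


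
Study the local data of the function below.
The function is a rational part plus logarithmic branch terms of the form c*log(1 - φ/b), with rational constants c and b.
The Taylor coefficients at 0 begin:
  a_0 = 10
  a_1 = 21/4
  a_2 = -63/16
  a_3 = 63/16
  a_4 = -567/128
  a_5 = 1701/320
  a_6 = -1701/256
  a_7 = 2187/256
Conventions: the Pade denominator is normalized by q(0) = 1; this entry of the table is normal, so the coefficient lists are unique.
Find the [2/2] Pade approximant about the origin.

The Pade approximant has numerator coefficients [10, 81/4, 123/16]; denominator coefficients [1, 3/2, 3/8].

Taylor coefficients needed (read off): a_0 = 10, a_1 = 21/4, a_2 = -63/16, a_3 = 63/16, a_4 = -567/128.
Write the denominator as Q(φ) = 1 + q1*φ + q2*φ^2. Requiring Q*f - P = O(φ^5) with deg P <= 2 kills the coefficients of φ^3..φ^4 in Q*f:
  φ^3: a_3 + q1*a_2 + q2*a_1 = 0, i.e. 63/16 + (-63/16)*q1 + (21/4)*q2 = 0.
  φ^4: a_4 + q1*a_3 + q2*a_2 = 0, i.e. -567/128 + (63/16)*q1 + (-63/16)*q2 = 0.
Solving this linear system: q1 = 3/2, q2 = 3/8.
The numerator is Q*f truncated at degree 2: P0 = a_0 = 10; P1 = a_1 + q1*a_0 = 81/4; P2 = a_2 + q1*a_1 + q2*a_0 = 123/16.


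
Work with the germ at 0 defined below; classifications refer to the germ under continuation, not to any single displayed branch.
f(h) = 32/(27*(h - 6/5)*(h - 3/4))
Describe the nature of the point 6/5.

The point is a pole of order 1.

The denominator factor h - 6/5 vanishes at 6/5 and appears to the power 1; the numerator there equals 32/27, nonzero, and no other factor vanishes.
Hence a pole whose order is the multiplicity, 1.


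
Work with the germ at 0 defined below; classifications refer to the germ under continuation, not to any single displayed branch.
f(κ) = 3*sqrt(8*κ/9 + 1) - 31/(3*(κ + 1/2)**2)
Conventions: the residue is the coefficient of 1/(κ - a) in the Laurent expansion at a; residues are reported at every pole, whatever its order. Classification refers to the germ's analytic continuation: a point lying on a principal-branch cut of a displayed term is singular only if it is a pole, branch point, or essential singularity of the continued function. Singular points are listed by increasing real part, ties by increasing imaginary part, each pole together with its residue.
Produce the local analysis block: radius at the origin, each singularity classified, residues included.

Radius of convergence at 0: 1/2.
At -9/8: an algebraic (square-root) branch point.
At -1/2: a pole of order 2; residue 0.

Denominator factor (κ + 1/2)^2: pole of order 2 at -1/2, modulus 1/2.
Branch term (3)*sqrt(1 - κ/(-9/8)): its argument vanishes at κ = -9/8, a square-root branch point, modulus 9/8.
The radius of convergence is the smallest modulus among the singular points: 1/2.
The branch term is analytic at -1/2 and contributes nothing to the residue; only the rational part matters.
At the order-2 pole -1/2 set g(κ) = (κ - (-1/2))^2*(rational part) = -31/3.
Order-2 pole: residue = g'(a); g'(-1/2) = 0, so the residue is 0.
List the singular points by increasing real part (a conjugate pair: the negative imaginary part first).


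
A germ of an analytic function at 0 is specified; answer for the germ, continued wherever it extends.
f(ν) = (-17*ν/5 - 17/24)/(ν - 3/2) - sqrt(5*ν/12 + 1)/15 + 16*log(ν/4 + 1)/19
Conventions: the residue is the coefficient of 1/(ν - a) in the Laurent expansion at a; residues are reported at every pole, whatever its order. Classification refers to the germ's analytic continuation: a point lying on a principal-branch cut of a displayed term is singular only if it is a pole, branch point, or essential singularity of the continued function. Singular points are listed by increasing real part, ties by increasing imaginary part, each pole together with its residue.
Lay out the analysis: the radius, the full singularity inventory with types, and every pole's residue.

Radius of convergence at 0: 3/2.
At -4: a logarithmic branch point.
At -12/5: an algebraic (square-root) branch point.
At 3/2: a pole of order 1; residue -697/120.

Denominator factor (ν - 3/2): pole of order 1 at 3/2, modulus 3/2.
Branch term (16/19)*log(1 - ν/(-4)): its argument vanishes at ν = -4, a logarithmic branch point, modulus 4.
Branch term (-1/15)*sqrt(1 - ν/(-12/5)): its argument vanishes at ν = -12/5, a square-root branch point, modulus 12/5.
The radius of convergence is the smallest modulus among the singular points: 3/2.
The branch terms are analytic at 3/2 and contribute nothing to the residue; only the rational part matters.
At the order-1 pole 3/2 set g(ν) = (ν - (3/2))*(rational part) = -17*ν/5 - 17/24.
Simple pole: residue = g(a) at a = 3/2, which is -697/120.
List the singular points by increasing real part (a conjugate pair: the negative imaginary part first).


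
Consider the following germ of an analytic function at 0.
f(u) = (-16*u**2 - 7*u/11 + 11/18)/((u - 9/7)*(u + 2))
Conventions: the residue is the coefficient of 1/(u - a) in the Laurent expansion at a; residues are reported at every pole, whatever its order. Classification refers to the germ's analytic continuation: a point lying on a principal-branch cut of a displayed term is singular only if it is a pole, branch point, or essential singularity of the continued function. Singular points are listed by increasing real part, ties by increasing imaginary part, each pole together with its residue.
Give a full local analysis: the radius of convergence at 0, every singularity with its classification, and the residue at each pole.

Denominator factor (u + 2): pole of order 1 at -2, modulus 2.
Denominator factor (u - 9/7): pole of order 1 at 9/7, modulus 9/7.
The radius of convergence is the smallest modulus among the singular points: 9/7.
At the order-1 pole -2 set g(u) = (u - (-2))*f(u) = (-16*u**2 - 7*u/11 + 11/18)/(u - 9/7).
Simple pole: residue = g(a) at a = -2, which is 86093/4554.
At the order-1 pole 9/7 set g(u) = (u - (9/7))*f(u) = (-16*u**2 - 7*u/11 + 11/18)/(u + 2).
Simple pole: residue = g(a) at a = 9/7, which is -258617/31878.
List the singular points by increasing real part (a conjugate pair: the negative imaginary part first).

Radius of convergence at 0: 9/7.
At -2: a pole of order 1; residue 86093/4554.
At 9/7: a pole of order 1; residue -258617/31878.


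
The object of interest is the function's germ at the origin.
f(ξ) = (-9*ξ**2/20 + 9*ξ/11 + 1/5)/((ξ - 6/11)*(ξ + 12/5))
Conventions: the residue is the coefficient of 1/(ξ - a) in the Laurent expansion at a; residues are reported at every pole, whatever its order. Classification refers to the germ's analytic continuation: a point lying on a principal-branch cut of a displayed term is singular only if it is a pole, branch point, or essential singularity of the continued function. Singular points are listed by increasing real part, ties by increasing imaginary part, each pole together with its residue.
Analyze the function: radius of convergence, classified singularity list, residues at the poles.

Denominator factor (ξ - 6/11): pole of order 1 at 6/11, modulus 6/11.
Denominator factor (ξ + 12/5): pole of order 1 at -12/5, modulus 12/5.
The radius of convergence is the smallest modulus among the singular points: 6/11.
At the order-1 pole -12/5 set g(ξ) = (ξ - (-12/5))*f(ξ) = (-9*ξ**2/20 + 9*ξ/11 + 1/5)/(ξ - 6/11).
Simple pole: residue = g(a) at a = -12/5, which is 5989/4050.
At the order-1 pole 6/11 set g(ξ) = (ξ - (6/11))*f(ξ) = (-9*ξ**2/20 + 9*ξ/11 + 1/5)/(ξ + 12/5).
Simple pole: residue = g(a) at a = 6/11, which is 155/891.
List the singular points by increasing real part (a conjugate pair: the negative imaginary part first).

Radius of convergence at 0: 6/11.
At -12/5: a pole of order 1; residue 5989/4050.
At 6/11: a pole of order 1; residue 155/891.


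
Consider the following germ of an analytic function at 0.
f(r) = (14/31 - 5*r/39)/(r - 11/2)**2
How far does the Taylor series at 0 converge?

Denominator factor (r - 11/2)^2: pole of order 2 at 11/2, modulus 11/2.
The radius of convergence is the smallest modulus among the singular points: 11/2.

The radius of convergence is 11/2.
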